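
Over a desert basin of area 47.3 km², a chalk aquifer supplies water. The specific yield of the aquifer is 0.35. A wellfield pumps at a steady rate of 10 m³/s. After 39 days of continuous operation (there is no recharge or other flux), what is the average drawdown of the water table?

Δh ≈ 2.04 m

A = 47.3 km² = 4.73 × 10^7 m²
Q = 10 m³/s = 8.64 × 10^5 m³/d
ΔV = Q × t = 8.64 × 10^5 m³/d × 39 d = 3.37 × 10^7 m³
Δh = ΔV / (Sy × A) = 3.37 × 10^7 / (0.35 × 4.73 × 10^7) = 2.035 m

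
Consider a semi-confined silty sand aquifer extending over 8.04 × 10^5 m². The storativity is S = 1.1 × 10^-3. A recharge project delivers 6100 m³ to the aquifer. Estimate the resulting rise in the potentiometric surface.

Δh = ΔV / (S × A) = 6100 m³ / (0.0011 × 8.04 × 10^5 m²) = 6.897 m

Δh ≈ 6.9 m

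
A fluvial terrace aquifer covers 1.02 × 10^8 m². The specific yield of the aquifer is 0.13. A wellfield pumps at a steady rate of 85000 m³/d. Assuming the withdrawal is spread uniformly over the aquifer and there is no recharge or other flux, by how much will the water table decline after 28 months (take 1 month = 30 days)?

Δh ≈ 5.38 m

t = 28 months = 840 d
ΔV = Q × t = 85000 m³/d × 840 d = 7.14 × 10^7 m³
Δh = ΔV / (Sy × A) = 7.14 × 10^7 / (0.13 × 1.02 × 10^8) = 5.385 m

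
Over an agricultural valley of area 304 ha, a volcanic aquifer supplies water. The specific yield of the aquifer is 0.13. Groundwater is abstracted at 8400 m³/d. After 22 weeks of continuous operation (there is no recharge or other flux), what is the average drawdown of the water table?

A = 304 ha = 3.04 × 10^6 m²
t = 22 weeks = 154 d
ΔV = Q × t = 8400 m³/d × 154 d = 1.294 × 10^6 m³
Δh = ΔV / (Sy × A) = 1.294 × 10^6 / (0.13 × 3.04 × 10^6) = 3.273 m

Δh ≈ 3.27 m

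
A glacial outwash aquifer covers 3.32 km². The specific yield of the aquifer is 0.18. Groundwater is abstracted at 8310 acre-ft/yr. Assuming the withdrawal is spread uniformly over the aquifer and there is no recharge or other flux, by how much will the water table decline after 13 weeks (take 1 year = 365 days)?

A = 3.32 km² = 3.32 × 10^6 m²
Q = 8310 acre-ft/yr = 28080 m³/d
t = 13 weeks = 91 d
ΔV = Q × t = 28080 m³/d × 91 d = 2.556 × 10^6 m³
Δh = ΔV / (Sy × A) = 2.556 × 10^6 / (0.18 × 3.32 × 10^6) = 4.276 m

Δh ≈ 4.28 m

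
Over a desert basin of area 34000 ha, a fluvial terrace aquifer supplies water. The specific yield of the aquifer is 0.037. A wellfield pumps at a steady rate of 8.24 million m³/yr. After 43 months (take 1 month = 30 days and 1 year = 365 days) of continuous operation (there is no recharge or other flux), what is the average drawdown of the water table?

A = 34000 ha = 3.4 × 10^8 m²
Q = 8.24 million m³/yr = 22580 m³/d
t = 43 months = 1290 d
ΔV = Q × t = 22580 m³/d × 1290 d = 2.912 × 10^7 m³
Δh = ΔV / (Sy × A) = 2.912 × 10^7 / (0.037 × 3.4 × 10^8) = 2.315 m

Δh ≈ 2.31 m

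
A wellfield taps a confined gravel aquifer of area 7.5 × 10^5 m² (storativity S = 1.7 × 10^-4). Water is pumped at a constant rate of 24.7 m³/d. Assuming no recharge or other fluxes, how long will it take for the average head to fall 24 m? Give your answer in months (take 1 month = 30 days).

t ≈ 4.13 months

ΔV = S × A × Δh = 1.7 × 10^-4 × 7.5 × 10^5 × 24 = 3060 m³
t = ΔV / Q = 3060 m³ / 24.7 m³/d = 123.9 d
t = 123.9 d ≈ 4.13 months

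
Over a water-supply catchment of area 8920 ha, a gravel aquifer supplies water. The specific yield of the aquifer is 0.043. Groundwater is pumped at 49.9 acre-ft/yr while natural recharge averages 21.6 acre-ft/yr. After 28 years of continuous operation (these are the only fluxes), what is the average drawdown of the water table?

Δh ≈ 0.255 m

A = 8920 ha = 8.92 × 10^7 m²
Net abstraction = 49.9 − 21.6 = 28.3 acre-ft/yr
Q_net = 28.3 acre-ft/yr = 95.64 m³/d
t = 28 years = 10220 d
ΔV = Q × t = 95.64 m³/d × 10220 d = 9.774 × 10^5 m³
Δh = ΔV / (Sy × A) = 9.774 × 10^5 / (0.043 × 8.92 × 10^7) = 0.2548 m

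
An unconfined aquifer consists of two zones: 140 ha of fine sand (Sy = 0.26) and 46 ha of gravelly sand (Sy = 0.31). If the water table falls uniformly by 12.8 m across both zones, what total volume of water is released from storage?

A₁ = 140 ha = 1.4 × 10^6 m²; A₂ = 46 ha = 4.6 × 10^5 m²
ΔV₁ = 0.26 × 1.4 × 10^6 × 12.8 = 4.659 × 10^6 m³
ΔV₂ = 0.31 × 4.6 × 10^5 × 12.8 = 1.825 × 10^6 m³
ΔV = ΔV₁ + ΔV₂ = 6.484 × 10^6 m³

ΔV ≈ 6.48 × 10^6 m³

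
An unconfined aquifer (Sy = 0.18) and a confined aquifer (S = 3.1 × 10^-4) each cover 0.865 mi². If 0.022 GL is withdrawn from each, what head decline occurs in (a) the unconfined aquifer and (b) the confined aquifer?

Δh_u ≈ 0.0546 m; Δh_c ≈ 31.7 m

A = 0.865 mi² = 2.24 × 10^6 m²
ΔV = 0.022 GL = 22000 m³
Unconfined: Δh_u = ΔV/(Sy·A) = 22000/(0.18 × 2.24 × 10^6) = 0.05456 m
Confined: Δh_c = ΔV/(S·A) = 22000/(3.1 × 10^-4 × 2.24 × 10^6) = 31.68 m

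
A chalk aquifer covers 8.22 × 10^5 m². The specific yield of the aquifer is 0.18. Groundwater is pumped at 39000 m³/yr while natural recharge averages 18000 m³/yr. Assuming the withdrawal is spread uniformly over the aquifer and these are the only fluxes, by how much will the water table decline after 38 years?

Net abstraction = 39000 − 18000 = 21000 m³/yr
Q_net = 21000 m³/yr = 57.53 m³/d
t = 38 years = 13870 d
ΔV = Q × t = 57.53 m³/d × 13870 d = 7.98 × 10^5 m³
Δh = ΔV / (Sy × A) = 7.98 × 10^5 / (0.18 × 8.22 × 10^5) = 5.393 m

Δh ≈ 5.39 m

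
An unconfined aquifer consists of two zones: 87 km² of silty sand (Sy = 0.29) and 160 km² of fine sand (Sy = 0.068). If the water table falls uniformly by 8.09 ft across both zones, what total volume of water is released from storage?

ΔV ≈ 8.9 × 10^7 m³

A₁ = 87 km² = 8.7 × 10^7 m²; A₂ = 160 km² = 1.6 × 10^8 m²
Δh = 8.09 ft = 2.466 m
ΔV₁ = 0.29 × 8.7 × 10^7 × 2.466 = 6.221 × 10^7 m³
ΔV₂ = 0.068 × 1.6 × 10^8 × 2.466 = 2.683 × 10^7 m³
ΔV = ΔV₁ + ΔV₂ = 8.904 × 10^7 m³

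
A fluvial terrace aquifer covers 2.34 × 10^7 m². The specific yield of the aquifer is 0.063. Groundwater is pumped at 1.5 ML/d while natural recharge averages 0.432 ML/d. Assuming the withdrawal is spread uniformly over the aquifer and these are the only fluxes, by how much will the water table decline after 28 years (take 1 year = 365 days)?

Δh ≈ 7.4 m

Net abstraction = 1.5 − 0.432 = 1.068 ML/d
Q_net = 1.068 ML/d = 1068 m³/d
t = 28 years = 10220 d
ΔV = Q × t = 1068 m³/d × 10220 d = 1.091 × 10^7 m³
Δh = ΔV / (Sy × A) = 1.091 × 10^7 / (0.063 × 2.34 × 10^7) = 7.404 m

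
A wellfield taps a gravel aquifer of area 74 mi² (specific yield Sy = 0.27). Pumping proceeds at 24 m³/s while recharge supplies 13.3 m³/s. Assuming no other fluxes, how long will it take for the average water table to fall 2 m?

t ≈ 112 days

A = 74 mi² = 1.917 × 10^8 m²
ΔV = Sy × A × Δh = 0.27 × 1.917 × 10^8 × 2 = 1.035 × 10^8 m³
Net withdrawal = 24 − 13.3 = 10.7 m³/s = 9.245 × 10^5 m³/d
t = ΔV / Q = 1.035 × 10^8 m³ / 9.245 × 10^5 m³/d = 112 d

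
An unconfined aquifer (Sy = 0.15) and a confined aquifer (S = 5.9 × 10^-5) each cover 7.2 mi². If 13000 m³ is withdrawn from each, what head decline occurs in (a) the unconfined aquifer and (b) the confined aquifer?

Δh_u ≈ 0.00465 m; Δh_c ≈ 11.8 m

A = 7.2 mi² = 1.865 × 10^7 m²
Unconfined: Δh_u = ΔV/(Sy·A) = 13000/(0.15 × 1.865 × 10^7) = 0.004648 m
Confined: Δh_c = ΔV/(S·A) = 13000/(5.9 × 10^-5 × 1.865 × 10^7) = 11.82 m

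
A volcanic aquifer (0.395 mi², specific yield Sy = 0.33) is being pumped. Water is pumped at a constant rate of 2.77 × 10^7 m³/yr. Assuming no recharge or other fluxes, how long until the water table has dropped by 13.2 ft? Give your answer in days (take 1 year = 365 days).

t ≈ 17.9 days

A = 0.395 mi² = 1.023 × 10^6 m²
Δh = 13.2 ft = 4.023 m
ΔV = Sy × A × Δh = 0.33 × 1.023 × 10^6 × 4.023 = 1.358 × 10^6 m³
Q = 2.77 × 10^7 m³/yr = 75890 m³/d
t = ΔV / Q = 1.358 × 10^6 m³ / 75890 m³/d = 17.9 d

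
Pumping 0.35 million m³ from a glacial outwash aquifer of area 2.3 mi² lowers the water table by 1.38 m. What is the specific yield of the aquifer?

A = 2.3 mi² = 5.957 × 10^6 m²
ΔV = 0.35 million m³ = 3.5 × 10^5 m³
Sy = ΔV / (A × Δh) = 3.5 × 10^5 m³ / (5.957 × 10^6 m² × 1.38 m) = 0.04258

Sy ≈ 0.043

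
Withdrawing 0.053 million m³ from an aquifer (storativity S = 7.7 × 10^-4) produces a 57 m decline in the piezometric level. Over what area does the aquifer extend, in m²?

ΔV = 0.053 million m³ = 53000 m³
A = ΔV / (S × Δh) = 53000 / (7.7 × 10^-4 × 57) = 1.208 × 10^6 m²

A ≈ 1.21 × 10^6 m²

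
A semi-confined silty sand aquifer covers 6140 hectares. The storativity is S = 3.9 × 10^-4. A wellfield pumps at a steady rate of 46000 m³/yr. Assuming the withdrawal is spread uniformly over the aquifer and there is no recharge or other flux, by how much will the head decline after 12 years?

A = 6140 hectares = 6.14 × 10^7 m²
Q = 46000 m³/yr = 126 m³/d
t = 12 years = 4380 d
ΔV = Q × t = 126 m³/d × 4380 d = 5.52 × 10^5 m³
Δh = ΔV / (S × A) = 5.52 × 10^5 / (3.9 × 10^-4 × 6.14 × 10^7) = 23.05 m

Δh ≈ 23.1 m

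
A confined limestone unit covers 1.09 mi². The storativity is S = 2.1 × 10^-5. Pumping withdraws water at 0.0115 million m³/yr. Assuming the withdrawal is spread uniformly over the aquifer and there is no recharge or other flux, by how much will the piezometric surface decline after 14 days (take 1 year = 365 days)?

Δh ≈ 7.44 m

A = 1.09 mi² = 2.823 × 10^6 m²
Q = 0.0115 million m³/yr = 31.51 m³/d
ΔV = Q × t = 31.51 m³/d × 14 d = 441.1 m³
Δh = ΔV / (S × A) = 441.1 / (2.1 × 10^-5 × 2.823 × 10^6) = 7.44 m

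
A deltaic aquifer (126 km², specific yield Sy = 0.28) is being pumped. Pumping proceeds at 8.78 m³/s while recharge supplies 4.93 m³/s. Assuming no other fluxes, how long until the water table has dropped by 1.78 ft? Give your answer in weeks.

A = 126 km² = 1.26 × 10^8 m²
Δh = 1.78 ft = 0.5425 m
ΔV = Sy × A × Δh = 0.28 × 1.26 × 10^8 × 0.5425 = 1.914 × 10^7 m³
Net withdrawal = 8.78 − 4.93 = 3.85 m³/s = 3.326 × 10^5 m³/d
t = ΔV / Q = 1.914 × 10^7 m³ / 3.326 × 10^5 m³/d = 57.54 d
t = 57.54 d ≈ 8.22 weeks

t ≈ 8.22 weeks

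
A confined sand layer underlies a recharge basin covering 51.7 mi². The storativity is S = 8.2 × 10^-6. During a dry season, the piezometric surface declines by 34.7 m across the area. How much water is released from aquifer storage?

ΔV ≈ 38100 m³

A = 51.7 mi² = 1.339 × 10^8 m²
ΔV = S × A × Δh = 8.2 × 10^-6 × 1.339 × 10^8 m² × 34.7 m = 38100 m³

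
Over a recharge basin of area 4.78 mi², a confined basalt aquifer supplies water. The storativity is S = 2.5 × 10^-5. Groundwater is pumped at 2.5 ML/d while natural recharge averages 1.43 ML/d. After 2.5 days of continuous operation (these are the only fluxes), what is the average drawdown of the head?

A = 4.78 mi² = 1.238 × 10^7 m²
Net abstraction = 2.5 − 1.43 = 1.07 ML/d
Q_net = 1.07 ML/d = 1070 m³/d
ΔV = Q × t = 1070 m³/d × 2.5 d = 2675 m³
Δh = ΔV / (S × A) = 2675 / (2.5 × 10^-5 × 1.238 × 10^7) = 8.643 m

Δh ≈ 8.64 m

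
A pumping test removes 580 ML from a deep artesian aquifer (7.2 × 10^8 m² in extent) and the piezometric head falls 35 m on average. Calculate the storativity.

S ≈ 2.3 × 10^-5

ΔV = 580 ML = 5.8 × 10^5 m³
S = ΔV / (A × Δh) = 5.8 × 10^5 m³ / (7.2 × 10^8 m² × 35 m) = 2.302 × 10^-5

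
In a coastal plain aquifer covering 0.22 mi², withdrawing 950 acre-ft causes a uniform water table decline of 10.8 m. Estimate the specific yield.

A = 0.22 mi² = 5.698 × 10^5 m²
ΔV = 950 acre-ft = 1.172 × 10^6 m³
Sy = ΔV / (A × Δh) = 1.172 × 10^6 m³ / (5.698 × 10^5 m² × 10.8 m) = 0.1904

Sy ≈ 0.19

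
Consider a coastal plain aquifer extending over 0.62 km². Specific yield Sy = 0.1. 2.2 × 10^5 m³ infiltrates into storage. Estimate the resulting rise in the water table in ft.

Δh ≈ 11.6 ft

A = 0.62 km² = 6.2 × 10^5 m²
Δh = ΔV / (Sy × A) = 2.2 × 10^5 m³ / (0.1 × 6.2 × 10^5 m²) = 3.548 m
Δh = 3.548 m = 11.64 ft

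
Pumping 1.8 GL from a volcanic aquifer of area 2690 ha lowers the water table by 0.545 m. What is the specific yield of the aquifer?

A = 2690 ha = 2.69 × 10^7 m²
ΔV = 1.8 GL = 1.8 × 10^6 m³
Sy = ΔV / (A × Δh) = 1.8 × 10^6 m³ / (2.69 × 10^7 m² × 0.545 m) = 0.1228

Sy ≈ 0.12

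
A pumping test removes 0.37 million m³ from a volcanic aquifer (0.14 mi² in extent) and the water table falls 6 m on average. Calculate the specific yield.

Sy ≈ 0.17

A = 0.14 mi² = 3.626 × 10^5 m²
ΔV = 0.37 million m³ = 3.7 × 10^5 m³
Sy = ΔV / (A × Δh) = 3.7 × 10^5 m³ / (3.626 × 10^5 m² × 6 m) = 0.1701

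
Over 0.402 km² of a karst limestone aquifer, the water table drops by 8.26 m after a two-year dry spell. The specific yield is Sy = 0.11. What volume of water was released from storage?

ΔV ≈ 3.65 × 10^5 m³

A = 0.402 km² = 4.02 × 10^5 m²
ΔV = Sy × A × Δh = 0.11 × 4.02 × 10^5 m² × 8.26 m = 3.653 × 10^5 m³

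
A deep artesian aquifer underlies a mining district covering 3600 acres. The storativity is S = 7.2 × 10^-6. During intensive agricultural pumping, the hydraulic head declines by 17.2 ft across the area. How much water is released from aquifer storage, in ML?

ΔV ≈ 0.55 ML

A = 3600 acres = 1.457 × 10^7 m²
Δh = 17.2 ft = 5.243 m
ΔV = S × A × Δh = 7.2 × 10^-6 × 1.457 × 10^7 m² × 5.243 m = 549.9 m³
ΔV = 549.9 m³ = 0.5499 ML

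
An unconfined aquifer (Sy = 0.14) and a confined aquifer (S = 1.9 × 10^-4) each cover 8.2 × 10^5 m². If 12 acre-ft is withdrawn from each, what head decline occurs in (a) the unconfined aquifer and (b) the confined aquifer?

Δh_u ≈ 0.129 m; Δh_c ≈ 95 m

ΔV = 12 acre-ft = 14800 m³
Unconfined: Δh_u = ΔV/(Sy·A) = 14800/(0.14 × 8.2 × 10^5) = 0.1289 m
Confined: Δh_c = ΔV/(S·A) = 14800/(1.9 × 10^-4 × 8.2 × 10^5) = 95.01 m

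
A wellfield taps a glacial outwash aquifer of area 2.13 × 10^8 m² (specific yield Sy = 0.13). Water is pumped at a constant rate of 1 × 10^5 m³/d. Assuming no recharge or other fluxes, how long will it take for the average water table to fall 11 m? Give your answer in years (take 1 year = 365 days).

ΔV = Sy × A × Δh = 0.13 × 2.13 × 10^8 × 11 = 3.046 × 10^8 m³
t = ΔV / Q = 3.046 × 10^8 m³ / 1 × 10^5 m³/d = 3046 d
t = 3046 d ≈ 8.345 years

t ≈ 8.34 years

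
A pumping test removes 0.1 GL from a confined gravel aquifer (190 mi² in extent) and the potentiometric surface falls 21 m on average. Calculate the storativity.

A = 190 mi² = 4.921 × 10^8 m²
ΔV = 0.1 GL = 1 × 10^5 m³
S = ΔV / (A × Δh) = 1 × 10^5 m³ / (4.921 × 10^8 m² × 21 m) = 9.677 × 10^-6

S ≈ 9.7 × 10^-6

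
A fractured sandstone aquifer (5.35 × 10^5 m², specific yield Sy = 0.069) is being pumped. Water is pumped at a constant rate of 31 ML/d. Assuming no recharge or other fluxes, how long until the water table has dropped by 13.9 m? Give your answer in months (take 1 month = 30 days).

t ≈ 0.552 months

ΔV = Sy × A × Δh = 0.069 × 5.35 × 10^5 × 13.9 = 5.131 × 10^5 m³
Q = 31 ML/d = 31000 m³/d
t = ΔV / Q = 5.131 × 10^5 m³ / 31000 m³/d = 16.55 d
t = 16.55 d ≈ 0.5517 months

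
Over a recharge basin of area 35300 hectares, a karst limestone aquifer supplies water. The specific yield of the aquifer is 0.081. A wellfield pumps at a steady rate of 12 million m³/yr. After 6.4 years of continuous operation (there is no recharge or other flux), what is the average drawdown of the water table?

Δh ≈ 2.69 m

A = 35300 hectares = 3.53 × 10^8 m²
Q = 12 million m³/yr = 32880 m³/d
t = 6.4 years = 2336 d
ΔV = Q × t = 32880 m³/d × 2336 d = 7.68 × 10^7 m³
Δh = ΔV / (Sy × A) = 7.68 × 10^7 / (0.081 × 3.53 × 10^8) = 2.686 m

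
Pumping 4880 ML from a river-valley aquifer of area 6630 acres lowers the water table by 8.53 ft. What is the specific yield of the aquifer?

A = 6630 acres = 2.683 × 10^7 m²
Δh = 8.53 ft = 2.6 m
ΔV = 4880 ML = 4.88 × 10^6 m³
Sy = ΔV / (A × Δh) = 4.88 × 10^6 m³ / (2.683 × 10^7 m² × 2.6 m) = 0.06996

Sy ≈ 0.07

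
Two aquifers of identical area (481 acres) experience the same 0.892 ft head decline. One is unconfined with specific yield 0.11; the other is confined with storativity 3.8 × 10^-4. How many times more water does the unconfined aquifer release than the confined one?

A = 481 acres = 1.947 × 10^6 m²
Δh = 0.892 ft = 0.2719 m
Unconfined: ΔV_u = Sy × A × Δh = 0.11 × 1.947 × 10^6 × 0.2719 = 58220 m³
Confined: ΔV_c = S × A × Δh = 3.8 × 10^-4 × 1.947 × 10^6 × 0.2719 = 201.1 m³
Ratio = ΔV_u / ΔV_c = Sy / S = 0.11 / 3.8 × 10^-4 = 289.5

ΔV_u / ΔV_c ≈ 289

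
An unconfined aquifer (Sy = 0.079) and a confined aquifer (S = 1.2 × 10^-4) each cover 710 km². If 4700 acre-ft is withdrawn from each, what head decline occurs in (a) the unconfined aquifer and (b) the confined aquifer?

A = 710 km² = 7.1 × 10^8 m²
ΔV = 4700 acre-ft = 5.797 × 10^6 m³
Unconfined: Δh_u = ΔV/(Sy·A) = 5.797 × 10^6/(0.079 × 7.1 × 10^8) = 0.1034 m
Confined: Δh_c = ΔV/(S·A) = 5.797 × 10^6/(1.2 × 10^-4 × 7.1 × 10^8) = 68.04 m

Δh_u ≈ 0.103 m; Δh_c ≈ 68 m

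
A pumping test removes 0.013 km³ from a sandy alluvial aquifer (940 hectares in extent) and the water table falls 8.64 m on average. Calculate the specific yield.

Sy ≈ 0.16

A = 940 hectares = 9.4 × 10^6 m²
ΔV = 0.013 km³ = 1.3 × 10^7 m³
Sy = ΔV / (A × Δh) = 1.3 × 10^7 m³ / (9.4 × 10^6 m² × 8.64 m) = 0.1601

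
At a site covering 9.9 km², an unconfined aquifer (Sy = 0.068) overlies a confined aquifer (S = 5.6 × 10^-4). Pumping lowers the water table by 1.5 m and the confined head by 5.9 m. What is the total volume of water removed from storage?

ΔV ≈ 1.04 × 10^6 m³

A = 9.9 km² = 9.9 × 10^6 m²
Unconfined: ΔV_u = Sy × A × Δh_u = 0.068 × 9.9 × 10^6 × 1.5 = 1.01 × 10^6 m³
Confined: ΔV_c = S × A × Δh_c = 5.6 × 10^-4 × 9.9 × 10^6 × 5.9 = 32710 m³
Total ΔV = 1.01 × 10^6 + 32710 = 1.043 × 10^6 m³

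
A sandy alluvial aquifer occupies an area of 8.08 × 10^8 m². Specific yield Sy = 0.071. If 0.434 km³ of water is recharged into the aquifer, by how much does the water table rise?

Δh ≈ 7.57 m

ΔV = 0.434 km³ = 4.34 × 10^8 m³
Δh = ΔV / (Sy × A) = 4.34 × 10^8 m³ / (0.071 × 8.08 × 10^8 m²) = 7.565 m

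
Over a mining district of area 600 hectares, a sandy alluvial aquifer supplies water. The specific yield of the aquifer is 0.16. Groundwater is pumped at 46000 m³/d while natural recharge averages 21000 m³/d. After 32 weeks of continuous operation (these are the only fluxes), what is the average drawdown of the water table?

Δh ≈ 5.83 m

A = 600 hectares = 6 × 10^6 m²
Net abstraction = 46000 − 21000 = 25000 m³/d
t = 32 weeks = 224 d
ΔV = Q × t = 25000 m³/d × 224 d = 5.6 × 10^6 m³
Δh = ΔV / (Sy × A) = 5.6 × 10^6 / (0.16 × 6 × 10^6) = 5.833 m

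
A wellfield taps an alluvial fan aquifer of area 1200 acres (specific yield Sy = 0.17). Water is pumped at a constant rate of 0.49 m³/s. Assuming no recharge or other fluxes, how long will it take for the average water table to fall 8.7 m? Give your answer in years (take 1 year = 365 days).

A = 1200 acres = 4.856 × 10^6 m²
ΔV = Sy × A × Δh = 0.17 × 4.856 × 10^6 × 8.7 = 7.182 × 10^6 m³
Q = 0.49 m³/s = 42340 m³/d
t = ΔV / Q = 7.182 × 10^6 m³ / 42340 m³/d = 169.7 d
t = 169.7 d ≈ 0.4648 years

t ≈ 0.465 years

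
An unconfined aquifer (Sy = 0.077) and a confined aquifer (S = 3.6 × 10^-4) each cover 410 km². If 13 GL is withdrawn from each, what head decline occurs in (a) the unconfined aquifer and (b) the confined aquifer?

A = 410 km² = 4.1 × 10^8 m²
ΔV = 13 GL = 1.3 × 10^7 m³
Unconfined: Δh_u = ΔV/(Sy·A) = 1.3 × 10^7/(0.077 × 4.1 × 10^8) = 0.4118 m
Confined: Δh_c = ΔV/(S·A) = 1.3 × 10^7/(3.6 × 10^-4 × 4.1 × 10^8) = 88.08 m

Δh_u ≈ 0.412 m; Δh_c ≈ 88.1 m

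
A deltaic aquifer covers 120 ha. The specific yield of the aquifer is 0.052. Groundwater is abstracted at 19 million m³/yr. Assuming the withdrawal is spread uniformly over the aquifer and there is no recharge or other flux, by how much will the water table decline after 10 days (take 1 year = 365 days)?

A = 120 ha = 1.2 × 10^6 m²
Q = 19 million m³/yr = 52050 m³/d
ΔV = Q × t = 52050 m³/d × 10 d = 5.205 × 10^5 m³
Δh = ΔV / (Sy × A) = 5.205 × 10^5 / (0.052 × 1.2 × 10^6) = 8.342 m

Δh ≈ 8.34 m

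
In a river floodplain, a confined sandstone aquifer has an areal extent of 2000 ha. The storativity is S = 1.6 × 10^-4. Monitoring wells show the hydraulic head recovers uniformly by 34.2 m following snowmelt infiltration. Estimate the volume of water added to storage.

ΔV ≈ 1.09 × 10^5 m³

A = 2000 ha = 2 × 10^7 m²
ΔV = S × A × Δh = 1.6 × 10^-4 × 2 × 10^7 m² × 34.2 m = 1.094 × 10^5 m³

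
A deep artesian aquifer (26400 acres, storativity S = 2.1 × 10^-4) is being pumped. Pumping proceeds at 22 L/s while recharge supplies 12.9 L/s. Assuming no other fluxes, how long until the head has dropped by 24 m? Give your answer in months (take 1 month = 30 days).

A = 26400 acres = 1.068 × 10^8 m²
ΔV = S × A × Δh = 2.1 × 10^-4 × 1.068 × 10^8 × 24 = 5.385 × 10^5 m³
Net withdrawal = 22 − 12.9 = 9.1 L/s = 786.2 m³/d
t = ΔV / Q = 5.385 × 10^5 m³ / 786.2 m³/d = 684.9 d
t = 684.9 d ≈ 22.83 months

t ≈ 22.8 months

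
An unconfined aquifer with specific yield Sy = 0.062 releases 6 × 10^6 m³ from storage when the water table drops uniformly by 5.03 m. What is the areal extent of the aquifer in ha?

A ≈ 1920 ha

A = ΔV / (Sy × Δh) = 6 × 10^6 / (0.062 × 5.03) = 1.924 × 10^7 m²
A = 1.924 × 10^7 m² = 1924 ha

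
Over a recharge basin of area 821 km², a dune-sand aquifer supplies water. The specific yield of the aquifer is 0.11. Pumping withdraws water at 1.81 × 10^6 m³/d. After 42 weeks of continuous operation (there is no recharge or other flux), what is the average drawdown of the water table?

Δh ≈ 5.89 m

A = 821 km² = 8.21 × 10^8 m²
t = 42 weeks = 294 d
ΔV = Q × t = 1.81 × 10^6 m³/d × 294 d = 5.321 × 10^8 m³
Δh = ΔV / (Sy × A) = 5.321 × 10^8 / (0.11 × 8.21 × 10^8) = 5.892 m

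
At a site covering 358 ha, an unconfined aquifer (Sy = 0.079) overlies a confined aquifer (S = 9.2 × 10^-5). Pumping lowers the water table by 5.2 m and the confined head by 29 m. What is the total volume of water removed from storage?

A = 358 ha = 3.58 × 10^6 m²
Unconfined: ΔV_u = Sy × A × Δh_u = 0.079 × 3.58 × 10^6 × 5.2 = 1.471 × 10^6 m³
Confined: ΔV_c = S × A × Δh_c = 9.2 × 10^-5 × 3.58 × 10^6 × 29 = 9551 m³
Total ΔV = 1.471 × 10^6 + 9551 = 1.48 × 10^6 m³

ΔV ≈ 1.48 × 10^6 m³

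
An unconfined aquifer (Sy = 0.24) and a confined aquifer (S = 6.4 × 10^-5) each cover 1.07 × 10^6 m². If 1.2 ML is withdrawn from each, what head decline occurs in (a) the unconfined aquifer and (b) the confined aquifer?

ΔV = 1.2 ML = 1200 m³
Unconfined: Δh_u = ΔV/(Sy·A) = 1200/(0.24 × 1.07 × 10^6) = 0.004673 m
Confined: Δh_c = ΔV/(S·A) = 1200/(6.4 × 10^-5 × 1.07 × 10^6) = 17.52 m

Δh_u ≈ 0.00467 m; Δh_c ≈ 17.5 m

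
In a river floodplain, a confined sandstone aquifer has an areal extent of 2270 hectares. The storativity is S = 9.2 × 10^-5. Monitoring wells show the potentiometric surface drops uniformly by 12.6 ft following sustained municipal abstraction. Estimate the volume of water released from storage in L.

ΔV ≈ 8.02 × 10^6 L

A = 2270 hectares = 2.27 × 10^7 m²
Δh = 12.6 ft = 3.84 m
ΔV = S × A × Δh = 9.2 × 10^-5 × 2.27 × 10^7 m² × 3.84 m = 8020 m³
ΔV = 8020 m³ = 8.02 × 10^6 L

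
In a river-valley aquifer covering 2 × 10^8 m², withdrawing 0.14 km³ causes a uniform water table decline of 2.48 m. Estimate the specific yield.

ΔV = 0.14 km³ = 1.4 × 10^8 m³
Sy = ΔV / (A × Δh) = 1.4 × 10^8 m³ / (2 × 10^8 m² × 2.48 m) = 0.2823

Sy ≈ 0.28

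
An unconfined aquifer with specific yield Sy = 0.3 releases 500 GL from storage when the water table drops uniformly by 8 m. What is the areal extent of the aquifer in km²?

A ≈ 208 km²

ΔV = 500 GL = 5 × 10^8 m³
A = ΔV / (Sy × Δh) = 5 × 10^8 / (0.3 × 8) = 2.083 × 10^8 m²
A = 2.083 × 10^8 m² = 208.3 km²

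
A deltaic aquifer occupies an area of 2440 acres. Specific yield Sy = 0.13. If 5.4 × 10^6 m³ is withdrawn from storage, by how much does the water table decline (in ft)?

Δh ≈ 13.8 ft

A = 2440 acres = 9.874 × 10^6 m²
Δh = ΔV / (Sy × A) = 5.4 × 10^6 m³ / (0.13 × 9.874 × 10^6 m²) = 4.207 m
Δh = 4.207 m = 13.8 ft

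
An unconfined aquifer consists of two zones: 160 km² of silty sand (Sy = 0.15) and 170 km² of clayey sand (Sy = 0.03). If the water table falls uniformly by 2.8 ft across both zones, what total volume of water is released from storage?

A₁ = 160 km² = 1.6 × 10^8 m²; A₂ = 170 km² = 1.7 × 10^8 m²
Δh = 2.8 ft = 0.8534 m
ΔV₁ = 0.15 × 1.6 × 10^8 × 0.8534 = 2.048 × 10^7 m³
ΔV₂ = 0.03 × 1.7 × 10^8 × 0.8534 = 4.353 × 10^6 m³
ΔV = ΔV₁ + ΔV₂ = 2.484 × 10^7 m³

ΔV ≈ 2.48 × 10^7 m³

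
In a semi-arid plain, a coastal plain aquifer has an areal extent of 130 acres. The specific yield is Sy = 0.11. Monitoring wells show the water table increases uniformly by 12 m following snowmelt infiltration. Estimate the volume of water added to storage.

ΔV ≈ 6.94 × 10^5 m³

A = 130 acres = 5.261 × 10^5 m²
ΔV = Sy × A × Δh = 0.11 × 5.261 × 10^5 m² × 12 m = 6.944 × 10^5 m³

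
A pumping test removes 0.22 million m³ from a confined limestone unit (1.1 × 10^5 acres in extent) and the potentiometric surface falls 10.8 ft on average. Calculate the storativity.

A = 1.1 × 10^5 acres = 4.452 × 10^8 m²
Δh = 10.8 ft = 3.292 m
ΔV = 0.22 million m³ = 2.2 × 10^5 m³
S = ΔV / (A × Δh) = 2.2 × 10^5 m³ / (4.452 × 10^8 m² × 3.292 m) = 1.501 × 10^-4

S ≈ 1.5 × 10^-4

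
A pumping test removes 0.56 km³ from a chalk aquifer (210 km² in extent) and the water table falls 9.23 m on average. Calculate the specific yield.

Sy ≈ 0.29

A = 210 km² = 2.1 × 10^8 m²
ΔV = 0.56 km³ = 5.6 × 10^8 m³
Sy = ΔV / (A × Δh) = 5.6 × 10^8 m³ / (2.1 × 10^8 m² × 9.23 m) = 0.2889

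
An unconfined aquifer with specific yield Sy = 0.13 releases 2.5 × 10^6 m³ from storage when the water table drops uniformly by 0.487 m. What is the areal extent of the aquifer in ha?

A ≈ 3950 ha

A = ΔV / (Sy × Δh) = 2.5 × 10^6 / (0.13 × 0.487) = 3.949 × 10^7 m²
A = 3.949 × 10^7 m² = 3949 ha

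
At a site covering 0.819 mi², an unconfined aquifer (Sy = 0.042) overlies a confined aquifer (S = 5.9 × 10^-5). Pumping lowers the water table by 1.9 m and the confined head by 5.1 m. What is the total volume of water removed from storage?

ΔV ≈ 1.7 × 10^5 m³

A = 0.819 mi² = 2.121 × 10^6 m²
Unconfined: ΔV_u = Sy × A × Δh_u = 0.042 × 2.121 × 10^6 × 1.9 = 1.693 × 10^5 m³
Confined: ΔV_c = S × A × Δh_c = 5.9 × 10^-5 × 2.121 × 10^6 × 5.1 = 638.3 m³
Total ΔV = 1.693 × 10^5 + 638.3 = 1.699 × 10^5 m³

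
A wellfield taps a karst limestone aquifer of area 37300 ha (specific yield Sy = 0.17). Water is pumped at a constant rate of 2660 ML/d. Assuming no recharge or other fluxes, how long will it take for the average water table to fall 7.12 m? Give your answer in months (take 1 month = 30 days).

A = 37300 ha = 3.73 × 10^8 m²
ΔV = Sy × A × Δh = 0.17 × 3.73 × 10^8 × 7.12 = 4.515 × 10^8 m³
Q = 2660 ML/d = 2.66 × 10^6 m³/d
t = ΔV / Q = 4.515 × 10^8 m³ / 2.66 × 10^6 m³/d = 169.7 d
t = 169.7 d ≈ 5.658 months

t ≈ 5.66 months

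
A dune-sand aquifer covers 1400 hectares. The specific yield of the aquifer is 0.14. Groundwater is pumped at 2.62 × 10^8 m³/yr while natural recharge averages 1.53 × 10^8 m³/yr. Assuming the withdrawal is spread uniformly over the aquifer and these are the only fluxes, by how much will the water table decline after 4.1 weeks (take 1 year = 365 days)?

A = 1400 hectares = 1.4 × 10^7 m²
Net abstraction = 2.62 × 10^8 − 1.53 × 10^8 = 1.09 × 10^8 m³/yr
Q_net = 1.09 × 10^8 m³/yr = 2.986 × 10^5 m³/d
t = 4.1 weeks = 28.7 d
ΔV = Q × t = 2.986 × 10^5 m³/d × 28.7 d = 8.571 × 10^6 m³
Δh = ΔV / (Sy × A) = 8.571 × 10^6 / (0.14 × 1.4 × 10^7) = 4.373 m

Δh ≈ 4.37 m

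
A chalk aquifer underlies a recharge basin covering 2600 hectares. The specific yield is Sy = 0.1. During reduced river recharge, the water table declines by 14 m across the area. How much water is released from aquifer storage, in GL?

A = 2600 hectares = 2.6 × 10^7 m²
ΔV = Sy × A × Δh = 0.1 × 2.6 × 10^7 m² × 14 m = 3.64 × 10^7 m³
ΔV = 3.64 × 10^7 m³ = 36.4 GL

ΔV ≈ 36.4 GL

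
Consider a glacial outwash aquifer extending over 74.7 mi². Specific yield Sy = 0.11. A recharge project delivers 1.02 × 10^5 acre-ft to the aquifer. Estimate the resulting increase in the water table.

Δh ≈ 5.91 m

A = 74.7 mi² = 1.935 × 10^8 m²
ΔV = 1.02 × 10^5 acre-ft = 1.258 × 10^8 m³
Δh = ΔV / (Sy × A) = 1.258 × 10^8 m³ / (0.11 × 1.935 × 10^8 m²) = 5.912 m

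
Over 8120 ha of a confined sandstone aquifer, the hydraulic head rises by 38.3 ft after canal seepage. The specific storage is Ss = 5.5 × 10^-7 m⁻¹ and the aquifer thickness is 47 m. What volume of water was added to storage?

ΔV ≈ 24500 m³

S = Ss × b = 5.5 × 10^-7 m⁻¹ × 47 m = 2.585 × 10^-5
A = 8120 ha = 8.12 × 10^7 m²
Δh = 38.3 ft = 11.67 m
ΔV = S × A × Δh = 2.585 × 10^-5 × 8.12 × 10^7 m² × 11.67 m = 24500 m³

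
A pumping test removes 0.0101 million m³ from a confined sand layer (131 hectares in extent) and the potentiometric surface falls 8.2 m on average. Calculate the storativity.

A = 131 hectares = 1.31 × 10^6 m²
ΔV = 0.0101 million m³ = 10100 m³
S = ΔV / (A × Δh) = 10100 m³ / (1.31 × 10^6 m² × 8.2 m) = 9.402 × 10^-4

S ≈ 9.4 × 10^-4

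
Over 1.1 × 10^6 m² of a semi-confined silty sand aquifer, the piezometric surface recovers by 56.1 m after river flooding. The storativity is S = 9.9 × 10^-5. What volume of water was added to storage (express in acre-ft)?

ΔV ≈ 4.95 acre-ft

ΔV = S × A × Δh = 9.9 × 10^-5 × 1.1 × 10^6 m² × 56.1 m = 6109 m³
ΔV = 6109 m³ = 4.953 acre-ft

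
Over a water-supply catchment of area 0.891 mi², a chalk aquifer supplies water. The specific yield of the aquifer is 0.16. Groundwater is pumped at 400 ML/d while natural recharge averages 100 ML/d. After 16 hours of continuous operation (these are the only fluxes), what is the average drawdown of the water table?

A = 0.891 mi² = 2.308 × 10^6 m²
Net abstraction = 400 − 100 = 300 ML/d
Q_net = 300 ML/d = 3 × 10^5 m³/d
t = 16 hours = 0.6667 d
ΔV = Q × t = 3 × 10^5 m³/d × 0.6667 d = 2 × 10^5 m³
Δh = ΔV / (Sy × A) = 2 × 10^5 / (0.16 × 2.308 × 10^6) = 0.5417 m

Δh ≈ 0.542 m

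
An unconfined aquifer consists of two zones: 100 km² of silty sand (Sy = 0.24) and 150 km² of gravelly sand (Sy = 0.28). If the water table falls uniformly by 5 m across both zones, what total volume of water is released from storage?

ΔV ≈ 3.3 × 10^8 m³

A₁ = 100 km² = 1 × 10^8 m²; A₂ = 150 km² = 1.5 × 10^8 m²
ΔV₁ = 0.24 × 1 × 10^8 × 5 = 1.2 × 10^8 m³
ΔV₂ = 0.28 × 1.5 × 10^8 × 5 = 2.1 × 10^8 m³
ΔV = ΔV₁ + ΔV₂ = 3.3 × 10^8 m³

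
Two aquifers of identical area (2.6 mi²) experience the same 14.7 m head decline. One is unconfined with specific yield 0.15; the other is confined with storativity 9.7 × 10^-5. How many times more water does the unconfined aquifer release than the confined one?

ΔV_u / ΔV_c ≈ 1550

A = 2.6 mi² = 6.734 × 10^6 m²
Unconfined: ΔV_u = Sy × A × Δh = 0.15 × 6.734 × 10^6 × 14.7 = 1.485 × 10^7 m³
Confined: ΔV_c = S × A × Δh = 9.7 × 10^-5 × 6.734 × 10^6 × 14.7 = 9602 m³
Ratio = ΔV_u / ΔV_c = Sy / S = 0.15 / 9.7 × 10^-5 = 1546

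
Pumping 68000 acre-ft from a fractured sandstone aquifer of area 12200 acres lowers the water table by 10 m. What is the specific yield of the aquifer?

Sy ≈ 0.17

A = 12200 acres = 4.937 × 10^7 m²
ΔV = 68000 acre-ft = 8.388 × 10^7 m³
Sy = ΔV / (A × Δh) = 8.388 × 10^7 m³ / (4.937 × 10^7 m² × 10 m) = 0.1699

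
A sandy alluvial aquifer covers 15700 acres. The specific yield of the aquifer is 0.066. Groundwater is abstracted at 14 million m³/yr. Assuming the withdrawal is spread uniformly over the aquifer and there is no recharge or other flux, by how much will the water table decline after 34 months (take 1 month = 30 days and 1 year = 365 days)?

Δh ≈ 9.33 m

A = 15700 acres = 6.354 × 10^7 m²
Q = 14 million m³/yr = 38360 m³/d
t = 34 months = 1020 d
ΔV = Q × t = 38360 m³/d × 1020 d = 3.912 × 10^7 m³
Δh = ΔV / (Sy × A) = 3.912 × 10^7 / (0.066 × 6.354 × 10^7) = 9.33 m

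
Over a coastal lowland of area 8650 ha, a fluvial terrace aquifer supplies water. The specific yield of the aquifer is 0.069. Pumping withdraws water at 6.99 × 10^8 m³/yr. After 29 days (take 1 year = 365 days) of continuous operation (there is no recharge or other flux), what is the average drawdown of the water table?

Δh ≈ 9.31 m

A = 8650 ha = 8.65 × 10^7 m²
Q = 6.99 × 10^8 m³/yr = 1.915 × 10^6 m³/d
ΔV = Q × t = 1.915 × 10^6 m³/d × 29 d = 5.554 × 10^7 m³
Δh = ΔV / (Sy × A) = 5.554 × 10^7 / (0.069 × 8.65 × 10^7) = 9.305 m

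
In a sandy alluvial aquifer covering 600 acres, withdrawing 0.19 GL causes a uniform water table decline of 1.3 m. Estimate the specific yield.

Sy ≈ 0.06

A = 600 acres = 2.428 × 10^6 m²
ΔV = 0.19 GL = 1.9 × 10^5 m³
Sy = ΔV / (A × Δh) = 1.9 × 10^5 m³ / (2.428 × 10^6 m² × 1.3 m) = 0.06019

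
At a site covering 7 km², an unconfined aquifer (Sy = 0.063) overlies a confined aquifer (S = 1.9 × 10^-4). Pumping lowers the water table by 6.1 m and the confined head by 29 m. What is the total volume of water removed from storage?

A = 7 km² = 7 × 10^6 m²
Unconfined: ΔV_u = Sy × A × Δh_u = 0.063 × 7 × 10^6 × 6.1 = 2.69 × 10^6 m³
Confined: ΔV_c = S × A × Δh_c = 1.9 × 10^-4 × 7 × 10^6 × 29 = 38570 m³
Total ΔV = 2.69 × 10^6 + 38570 = 2.729 × 10^6 m³

ΔV ≈ 2.73 × 10^6 m³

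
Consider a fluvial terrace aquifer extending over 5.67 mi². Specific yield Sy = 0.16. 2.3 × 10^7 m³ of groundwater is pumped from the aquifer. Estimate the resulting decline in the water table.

Δh ≈ 9.79 m

A = 5.67 mi² = 1.469 × 10^7 m²
Δh = ΔV / (Sy × A) = 2.3 × 10^7 m³ / (0.16 × 1.469 × 10^7 m²) = 9.789 m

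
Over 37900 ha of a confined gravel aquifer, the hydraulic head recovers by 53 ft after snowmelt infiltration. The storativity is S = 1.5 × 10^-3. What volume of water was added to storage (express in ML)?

A = 37900 ha = 3.79 × 10^8 m²
Δh = 53 ft = 16.15 m
ΔV = S × A × Δh = 0.0015 × 3.79 × 10^8 m² × 16.15 m = 9.184 × 10^6 m³
ΔV = 9.184 × 10^6 m³ = 9184 ML

ΔV ≈ 9180 ML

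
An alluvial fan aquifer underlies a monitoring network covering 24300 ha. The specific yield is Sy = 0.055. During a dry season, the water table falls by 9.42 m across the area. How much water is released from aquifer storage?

A = 24300 ha = 2.43 × 10^8 m²
ΔV = Sy × A × Δh = 0.055 × 2.43 × 10^8 m² × 9.42 m = 1.259 × 10^8 m³

ΔV ≈ 1.26 × 10^8 m³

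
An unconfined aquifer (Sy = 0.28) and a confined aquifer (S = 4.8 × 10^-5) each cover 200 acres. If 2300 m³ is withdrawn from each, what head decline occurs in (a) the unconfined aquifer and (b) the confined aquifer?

A = 200 acres = 8.094 × 10^5 m²
Unconfined: Δh_u = ΔV/(Sy·A) = 2300/(0.28 × 8.094 × 10^5) = 0.01015 m
Confined: Δh_c = ΔV/(S·A) = 2300/(4.8 × 10^-5 × 8.094 × 10^5) = 59.2 m

Δh_u ≈ 0.0101 m; Δh_c ≈ 59.2 m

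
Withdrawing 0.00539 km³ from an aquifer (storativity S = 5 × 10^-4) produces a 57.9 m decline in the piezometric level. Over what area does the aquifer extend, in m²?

A ≈ 1.86 × 10^8 m²

ΔV = 0.00539 km³ = 5.39 × 10^6 m³
A = ΔV / (S × Δh) = 5.39 × 10^6 / (5 × 10^-4 × 57.9) = 1.862 × 10^8 m²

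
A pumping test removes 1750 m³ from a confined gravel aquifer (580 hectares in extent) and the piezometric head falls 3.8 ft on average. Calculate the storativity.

A = 580 hectares = 5.8 × 10^6 m²
Δh = 3.8 ft = 1.158 m
S = ΔV / (A × Δh) = 1750 m³ / (5.8 × 10^6 m² × 1.158 m) = 2.605 × 10^-4

S ≈ 2.6 × 10^-4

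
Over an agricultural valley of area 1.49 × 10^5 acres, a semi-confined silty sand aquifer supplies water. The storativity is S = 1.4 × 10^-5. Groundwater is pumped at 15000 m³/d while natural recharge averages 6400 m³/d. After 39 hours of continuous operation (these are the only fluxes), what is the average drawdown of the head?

Δh ≈ 1.66 m

A = 1.49 × 10^5 acres = 6.03 × 10^8 m²
Net abstraction = 15000 − 6400 = 8600 m³/d
t = 39 hours = 1.625 d
ΔV = Q × t = 8600 m³/d × 1.625 d = 13980 m³
Δh = ΔV / (S × A) = 13980 / (1.4 × 10^-5 × 6.03 × 10^8) = 1.655 m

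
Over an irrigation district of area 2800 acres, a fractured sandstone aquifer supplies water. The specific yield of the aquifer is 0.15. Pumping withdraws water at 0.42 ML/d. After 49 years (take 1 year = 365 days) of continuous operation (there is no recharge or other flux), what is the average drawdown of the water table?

A = 2800 acres = 1.133 × 10^7 m²
Q = 0.42 ML/d = 420 m³/d
t = 49 years = 17880 d
ΔV = Q × t = 420 m³/d × 17880 d = 7.512 × 10^6 m³
Δh = ΔV / (Sy × A) = 7.512 × 10^6 / (0.15 × 1.133 × 10^7) = 4.419 m

Δh ≈ 4.42 m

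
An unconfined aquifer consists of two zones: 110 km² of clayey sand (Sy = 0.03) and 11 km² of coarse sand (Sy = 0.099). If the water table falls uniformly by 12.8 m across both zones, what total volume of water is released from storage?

ΔV ≈ 5.62 × 10^7 m³

A₁ = 110 km² = 1.1 × 10^8 m²; A₂ = 11 km² = 1.1 × 10^7 m²
ΔV₁ = 0.03 × 1.1 × 10^8 × 12.8 = 4.224 × 10^7 m³
ΔV₂ = 0.099 × 1.1 × 10^7 × 12.8 = 1.394 × 10^7 m³
ΔV = ΔV₁ + ΔV₂ = 5.618 × 10^7 m³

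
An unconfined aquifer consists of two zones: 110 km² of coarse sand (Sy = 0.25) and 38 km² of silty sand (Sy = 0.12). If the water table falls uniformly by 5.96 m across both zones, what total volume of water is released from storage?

ΔV ≈ 1.91 × 10^8 m³

A₁ = 110 km² = 1.1 × 10^8 m²; A₂ = 38 km² = 3.8 × 10^7 m²
ΔV₁ = 0.25 × 1.1 × 10^8 × 5.96 = 1.639 × 10^8 m³
ΔV₂ = 0.12 × 3.8 × 10^7 × 5.96 = 2.718 × 10^7 m³
ΔV = ΔV₁ + ΔV₂ = 1.911 × 10^8 m³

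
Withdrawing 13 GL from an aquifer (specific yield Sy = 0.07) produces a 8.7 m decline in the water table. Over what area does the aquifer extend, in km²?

ΔV = 13 GL = 1.3 × 10^7 m³
A = ΔV / (Sy × Δh) = 1.3 × 10^7 / (0.07 × 8.7) = 2.135 × 10^7 m²
A = 2.135 × 10^7 m² = 21.35 km²

A ≈ 21.3 km²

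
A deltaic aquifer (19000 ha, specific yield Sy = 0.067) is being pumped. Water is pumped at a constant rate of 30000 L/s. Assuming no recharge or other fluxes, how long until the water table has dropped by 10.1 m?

A = 19000 ha = 1.9 × 10^8 m²
ΔV = Sy × A × Δh = 0.067 × 1.9 × 10^8 × 10.1 = 1.286 × 10^8 m³
Q = 30000 L/s = 2.592 × 10^6 m³/d
t = ΔV / Q = 1.286 × 10^8 m³ / 2.592 × 10^6 m³/d = 49.6 d

t ≈ 49.6 days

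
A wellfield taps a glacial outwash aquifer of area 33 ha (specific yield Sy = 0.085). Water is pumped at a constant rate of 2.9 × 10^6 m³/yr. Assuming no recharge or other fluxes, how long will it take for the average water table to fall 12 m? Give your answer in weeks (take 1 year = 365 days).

A = 33 ha = 3.3 × 10^5 m²
ΔV = Sy × A × Δh = 0.085 × 3.3 × 10^5 × 12 = 3.366 × 10^5 m³
Q = 2.9 × 10^6 m³/yr = 7945 m³/d
t = ΔV / Q = 3.366 × 10^5 m³ / 7945 m³/d = 42.37 d
t = 42.37 d ≈ 6.052 weeks

t ≈ 6.05 weeks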